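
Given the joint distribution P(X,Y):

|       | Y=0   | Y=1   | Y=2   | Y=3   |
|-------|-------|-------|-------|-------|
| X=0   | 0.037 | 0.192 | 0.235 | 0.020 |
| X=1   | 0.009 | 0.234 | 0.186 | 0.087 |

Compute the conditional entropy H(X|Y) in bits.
0.9471 bits

H(X|Y) = H(X,Y) - H(Y)

H(X,Y) = -Σ_{x,y} P(x,y) log₂ P(x,y). Per-cell terms -P(x,y)·log₂P(x,y):
  X=0: 0.17598, 0.45712, 0.49098, 0.11288
  X=1: 0.06116, 0.49033, 0.45135, 0.30649
Sum of the 8 terms: H(X,Y) = 2.5463 bits

Marginal of Y (column sums):
  P(Y=0) = 0.037 + 0.009 = 0.046
  P(Y=1) = 0.192 + 0.234 = 0.426
  P(Y=2) = 0.235 + 0.186 = 0.421
  P(Y=3) = 0.020 + 0.087 = 0.107
H(Y) = -[0.046·log₂(0.046) + 0.426·log₂(0.426) + 0.421·log₂(0.421) + 0.107·log₂(0.107)]
  = 0.20434 + 0.52444 + 0.52545 + 0.34500 = 1.5992 bits

H(X|Y) = H(X,Y) - H(Y) = 2.5463 - 1.5992 = 0.9471 bits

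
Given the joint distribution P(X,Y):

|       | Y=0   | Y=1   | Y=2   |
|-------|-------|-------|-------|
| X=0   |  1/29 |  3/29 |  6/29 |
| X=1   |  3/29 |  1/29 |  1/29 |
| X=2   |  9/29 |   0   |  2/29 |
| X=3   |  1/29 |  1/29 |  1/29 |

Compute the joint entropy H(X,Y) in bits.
2.9425 bits

H(X,Y) = -Σ_{x,y} P(x,y) log₂ P(x,y). Per-cell terms -P(x,y)·log₂P(x,y):
  X=0: 0.1675, 0.3386, 0.4703
  X=1: 0.3386, 0.1675, 0.1675
  X=2: 0.5239, 0.0000, 0.2661
  X=3: 0.1675, 0.1675, 0.1675
  (cells with P = 0 contribute 0)
Sum of the 12 terms: H(X,Y) = 2.9425 bits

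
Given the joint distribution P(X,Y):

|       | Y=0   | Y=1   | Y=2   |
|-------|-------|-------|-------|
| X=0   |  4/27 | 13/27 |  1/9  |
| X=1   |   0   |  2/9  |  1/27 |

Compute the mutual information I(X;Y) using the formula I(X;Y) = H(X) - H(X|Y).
0.0723 bits

I(X;Y) = H(X) - H(X|Y)

Marginal of X (row sums):
  P(X=0) = 4/27 + 13/27 + 1/9 = 20/27
  P(X=1) = 0 + 2/9 + 1/27 = 7/27
H(X) = -[(20/27)·log₂(20/27) + (7/27)·log₂(7/27)]
  = 0.32071 + 0.50492 = 0.82563 bits

Marginal of Y (column sums):
  P(Y=0) = 4/27 + 0 = 4/27
  P(Y=1) = 13/27 + 2/9 = 19/27
  P(Y=2) = 1/9 + 1/27 = 4/27
H(X|Y) = Σ_y P(y)·H(X|Y=y):
  Y=0: P(Y=0) = 4/27, P(X|Y=0) = (1, 0) → H(X|Y=0) = 0.00000
  Y=1: P(Y=1) = 19/27, P(X|Y=1) = (13/19, 6/19) → H(X|Y=1) = 0.89974
  Y=2: P(Y=2) = 4/27, P(X|Y=2) = (3/4, 1/4) → H(X|Y=2) = 0.81128
H(X|Y) = (4/27)·0.00000 + (19/27)·0.89974 + (4/27)·0.81128 = 0.75334 bits

I(X;Y) = H(X) - H(X|Y) = 0.82563 - 0.75334 = 0.0723 bits

Cross-check via I(X;Y) = H(X) + H(Y) - H(X,Y): computing H(Y) from the column sums and H(X,Y) from the 6 cells in the same way gives H(Y) = 1.17301 bits and H(X,Y) = 1.92635 bits, so
I(X;Y) = 0.82563 + 1.17301 - 1.92635 = 0.0723 bits ✓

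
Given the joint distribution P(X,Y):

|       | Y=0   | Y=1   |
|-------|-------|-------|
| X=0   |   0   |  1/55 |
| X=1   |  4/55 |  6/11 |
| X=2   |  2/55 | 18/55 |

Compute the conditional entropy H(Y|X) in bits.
0.4936 bits

H(Y|X) = H(X,Y) - H(X)

H(X,Y) = -Σ_{x,y} P(x,y) log₂ P(x,y). Per-cell terms -P(x,y)·log₂P(x,y):
  X=0: 0.0000, 0.1051
  X=1: 0.2750, 0.4770
  X=2: 0.1739, 0.5274
  (cells with P = 0 contribute 0)
Sum of the 6 terms: H(X,Y) = 1.5584 bits

Marginal of X (row sums):
  P(X=0) = 0 + 1/55 = 1/55
  P(X=1) = 4/55 + 6/11 = 34/55
  P(X=2) = 2/55 + 18/55 = 4/11
H(X) = -[(1/55)·log₂(1/55) + (34/55)·log₂(34/55) + (4/11)·log₂(4/11)]
  = 0.1051 + 0.4290 + 0.5307 = 1.0648 bits

H(Y|X) = H(X,Y) - H(X) = 1.5584 - 1.0648 = 0.4936 bits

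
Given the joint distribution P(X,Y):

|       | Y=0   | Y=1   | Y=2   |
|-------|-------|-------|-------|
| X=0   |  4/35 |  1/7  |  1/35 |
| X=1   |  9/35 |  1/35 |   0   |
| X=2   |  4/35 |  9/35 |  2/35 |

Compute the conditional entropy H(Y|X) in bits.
1.0964 bits

H(Y|X) = H(X,Y) - H(X)

H(X,Y) = -Σ_{x,y} P(x,y) log₂ P(x,y). Per-cell terms -P(x,y)·log₂P(x,y):
  X=0: 0.357632, 0.401051, 0.146551
  X=1: 0.503835, 0.146551, 0.000000
  X=2: 0.357632, 0.503835, 0.235959
  (cells with P = 0 contribute 0)
Sum of the 9 terms: H(X,Y) = 2.65305 bits

Marginal of X (row sums):
  P(X=0) = 4/35 + 1/7 + 1/35 = 2/7
  P(X=1) = 9/35 + 1/35 + 0 = 2/7
  P(X=2) = 4/35 + 9/35 + 2/35 = 3/7
H(X) = -[(2/7)·log₂(2/7) + (2/7)·log₂(2/7) + (3/7)·log₂(3/7)]
  = 0.516387 + 0.516387 + 0.523882 = 1.55666 bits

H(Y|X) = H(X,Y) - H(X) = 2.65305 - 1.55666 = 1.0964 bits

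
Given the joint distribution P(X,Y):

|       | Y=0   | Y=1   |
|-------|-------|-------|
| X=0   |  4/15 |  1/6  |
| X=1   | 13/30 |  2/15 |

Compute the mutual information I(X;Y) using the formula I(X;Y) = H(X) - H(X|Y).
0.0187 bits

I(X;Y) = H(X) - H(X|Y)

Marginal of X (row sums):
  P(X=0) = 4/15 + 1/6 = 13/30
  P(X=1) = 13/30 + 2/15 = 17/30
H(X) = -[(13/30)·log₂(13/30) + (17/30)·log₂(17/30)]
  = 0.5228 + 0.4643 = 0.9871 bits

Marginal of Y (column sums):
  P(Y=0) = 4/15 + 13/30 = 7/10
  P(Y=1) = 1/6 + 2/15 = 3/10
H(X|Y) = Σ_y P(y)·H(X|Y=y):
  Y=0: P(Y=0) = 7/10, P(X|Y=0) = (8/21, 13/21) → H(X|Y=0) = 0.9587
  Y=1: P(Y=1) = 3/10, P(X|Y=1) = (5/9, 4/9) → H(X|Y=1) = 0.9911
H(X|Y) = (7/10)·0.9587 + (3/10)·0.9911 = 0.9684 bits

I(X;Y) = H(X) - H(X|Y) = 0.9871 - 0.9684 = 0.0187 bits

Cross-check via I(X;Y) = H(X) + H(Y) - H(X,Y): computing H(Y) from the column sums and H(X,Y) from the 4 cells in the same way gives H(Y) = 0.8813 bits and H(X,Y) = 1.8497 bits, so
I(X;Y) = 0.9871 + 0.8813 - 1.8497 = 0.0187 bits ✓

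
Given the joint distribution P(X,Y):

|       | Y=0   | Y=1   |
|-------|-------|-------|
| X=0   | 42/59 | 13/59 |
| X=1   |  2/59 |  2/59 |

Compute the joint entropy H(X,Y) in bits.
1.1609 bits

H(X,Y) = -Σ_{x,y} P(x,y) log₂ P(x,y). Per-cell terms -P(x,y)·log₂P(x,y):
  X=0: 0.34905, 0.48082
  X=1: 0.16551, 0.16551
Sum of the 4 terms: H(X,Y) = 1.1609 bits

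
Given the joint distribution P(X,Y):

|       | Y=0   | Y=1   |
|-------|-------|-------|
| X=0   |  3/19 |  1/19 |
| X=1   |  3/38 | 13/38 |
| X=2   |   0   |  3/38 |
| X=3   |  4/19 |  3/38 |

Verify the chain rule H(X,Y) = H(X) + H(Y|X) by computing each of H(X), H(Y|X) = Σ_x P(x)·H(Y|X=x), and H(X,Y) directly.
H(X) = 1.8056 bits, H(Y|X) = 0.7086 bits, H(X,Y) = 2.5142 bits

Marginal of X (row sums):
  P(X=0) = 3/19 + 1/19 = 4/19
  P(X=1) = 3/38 + 13/38 = 8/19
  P(X=2) = 0 + 3/38 = 3/38
  P(X=3) = 4/19 + 3/38 = 11/38
H(X) = -[(4/19)·log₂(4/19) + (8/19)·log₂(8/19) + (3/38)·log₂(3/38) + (11/38)·log₂(11/38)]
  = 0.47325 + 0.52544 + 0.28918 + 0.51772 = 1.8056 bits

H(Y|X) = Σ_x P(x)·H(Y|X=x):
  X=0: P(X=0) = 4/19, P(Y|X=0) = (3/4, 1/4) → H(Y|X=0) = 0.81128
  X=1: P(X=1) = 8/19, P(Y|X=1) = (3/16, 13/16) → H(Y|X=1) = 0.69621
  X=2: P(X=2) = 3/38, P(Y|X=2) = (0, 1) → H(Y|X=2) = 0.00000
  X=3: P(X=3) = 11/38, P(Y|X=3) = (8/11, 3/11) → H(Y|X=3) = 0.84535
H(Y|X) = (4/19)·0.81128 + (8/19)·0.69621 + (3/38)·0.00000 + (11/38)·0.84535 = 0.7086 bits

H(X,Y) = -Σ_{x,y} P(x,y) log₂ P(x,y). Per-cell terms -P(x,y)·log₂P(x,y):
  X=0: 0.42047, 0.22358
  X=1: 0.28918, 0.52940
  X=2: 0.00000, 0.28918
  X=3: 0.47325, 0.28918
  (cells with P = 0 contribute 0)
Sum of the 8 terms: H(X,Y) = 2.5142 bits

Chain rule check:
  H(X) + H(Y|X) = 1.8056 + 0.7086 = 2.5142 bits
  H(X,Y) = 2.5142 bits
✓ Chain rule verified.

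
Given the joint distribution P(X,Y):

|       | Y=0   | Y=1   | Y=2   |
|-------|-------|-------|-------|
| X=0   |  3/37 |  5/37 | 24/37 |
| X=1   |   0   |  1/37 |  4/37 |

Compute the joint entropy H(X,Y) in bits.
1.5769 bits

H(X,Y) = -Σ_{x,y} P(x,y) log₂ P(x,y). Per-cell terms -P(x,y)·log₂P(x,y):
  X=0: 0.29388, 0.39021, 0.40508
  X=1: 0.00000, 0.14080, 0.34697
  (cells with P = 0 contribute 0)
Sum of the 6 terms: H(X,Y) = 1.5769 bits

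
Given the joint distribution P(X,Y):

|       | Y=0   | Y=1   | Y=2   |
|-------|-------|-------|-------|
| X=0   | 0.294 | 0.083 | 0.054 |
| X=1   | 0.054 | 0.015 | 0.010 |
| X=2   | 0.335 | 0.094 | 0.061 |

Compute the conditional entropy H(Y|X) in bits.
1.2078 bits

H(Y|X) = H(X,Y) - H(X)

H(X,Y) = -Σ_{x,y} P(x,y) log₂ P(x,y). Per-cell terms -P(x,y)·log₂P(x,y):
  X=0: 0.5192, 0.2980, 0.2274
  X=1: 0.2274, 0.0909, 0.0664
  X=2: 0.5286, 0.3207, 0.2461
Sum of the 9 terms: H(X,Y) = 2.5247 bits

Marginal of X (row sums):
  P(X=0) = 0.294 + 0.083 + 0.054 = 0.431
  P(X=1) = 0.054 + 0.015 + 0.010 = 0.079
  P(X=2) = 0.335 + 0.094 + 0.061 = 0.490
H(X) = -[0.431·log₂(0.431) + 0.079·log₂(0.079) + 0.490·log₂(0.490)]
  = 0.5233 + 0.2893 + 0.5043 = 1.3169 bits

H(Y|X) = H(X,Y) - H(X) = 2.5247 - 1.3169 = 1.2078 bits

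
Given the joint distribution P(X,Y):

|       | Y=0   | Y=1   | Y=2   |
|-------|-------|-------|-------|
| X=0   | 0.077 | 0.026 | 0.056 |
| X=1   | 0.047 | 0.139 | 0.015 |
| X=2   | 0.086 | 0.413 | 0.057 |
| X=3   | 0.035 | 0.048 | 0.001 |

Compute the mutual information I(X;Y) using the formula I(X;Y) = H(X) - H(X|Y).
0.1545 bits

I(X;Y) = H(X) - H(X|Y)

Marginal of X (row sums):
  P(X=0) = 0.077 + 0.026 + 0.056 = 0.159
  P(X=1) = 0.047 + 0.139 + 0.015 = 0.201
  P(X=2) = 0.086 + 0.413 + 0.057 = 0.556
  P(X=3) = 0.035 + 0.048 + 0.001 = 0.084
H(X) = -[0.159·log₂(0.159) + 0.201·log₂(0.201) + 0.556·log₂(0.556) + 0.084·log₂(0.084)]
  = 0.4218 + 0.4653 + 0.4708 + 0.3002 = 1.6581 bits

Marginal of Y (column sums):
  P(Y=0) = 0.077 + 0.047 + 0.086 + 0.035 = 0.245
  P(Y=1) = 0.026 + 0.139 + 0.413 + 0.048 = 0.626
  P(Y=2) = 0.056 + 0.015 + 0.057 + 0.001 = 0.129
H(X|Y) = Σ_y P(y)·H(X|Y=y):
  Y=0: P(Y=0) = 0.245, P(X|Y=0) = (11/35, 47/245, 86/245, 1/7) → H(X|Y=0) = 1.9130
  Y=1: P(Y=1) = 0.626, P(X|Y=1) = (13/313, 139/626, 413/626, 24/313) → H(X|Y=1) = 1.3527
  Y=2: P(Y=2) = 0.129, P(X|Y=2) = (56/129, 5/43, 19/43, 1/129) → H(X|Y=2) = 1.4586
H(X|Y) = 0.245·1.9130 + 0.626·1.3527 + 0.129·1.4586 = 1.5036 bits

I(X;Y) = H(X) - H(X|Y) = 1.6581 - 1.5036 = 0.1545 bits

Cross-check via I(X;Y) = H(X) + H(Y) - H(X,Y): computing H(Y) from the column sums and H(X,Y) from the 12 cells in the same way gives H(Y) = 1.3013 bits and H(X,Y) = 2.8049 bits, so
I(X;Y) = 1.6581 + 1.3013 - 2.8049 = 0.1545 bits ✓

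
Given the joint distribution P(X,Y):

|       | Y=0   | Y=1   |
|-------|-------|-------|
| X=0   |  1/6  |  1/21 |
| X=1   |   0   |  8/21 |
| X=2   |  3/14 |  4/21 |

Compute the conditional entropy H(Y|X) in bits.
0.5675 bits

H(Y|X) = H(X,Y) - H(X)

H(X,Y) = -Σ_{x,y} P(x,y) log₂ P(x,y). Per-cell terms -P(x,y)·log₂P(x,y):
  X=0: 0.4308, 0.2092
  X=1: 0.0000, 0.5304
  X=2: 0.4762, 0.4557
  (cells with P = 0 contribute 0)
Sum of the 6 terms: H(X,Y) = 2.1023 bits

Marginal of X (row sums):
  P(X=0) = 1/6 + 1/21 = 3/14
  P(X=1) = 0 + 8/21 = 8/21
  P(X=2) = 3/14 + 4/21 = 17/42
H(X) = -[(3/14)·log₂(3/14) + (8/21)·log₂(8/21) + (17/42)·log₂(17/42)]
  = 0.4762 + 0.5304 + 0.5282 = 1.5348 bits

H(Y|X) = H(X,Y) - H(X) = 2.1023 - 1.5348 = 0.5675 bits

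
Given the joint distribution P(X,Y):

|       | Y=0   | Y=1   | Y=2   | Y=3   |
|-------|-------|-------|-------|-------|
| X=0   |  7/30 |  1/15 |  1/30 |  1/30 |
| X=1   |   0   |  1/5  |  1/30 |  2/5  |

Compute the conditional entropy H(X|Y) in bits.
0.4525 bits

H(X|Y) = H(X,Y) - H(Y)

H(X,Y) = -Σ_{x,y} P(x,y) log₂ P(x,y). Per-cell terms -P(x,y)·log₂P(x,y):
  X=0: 0.4898917, 0.2604594, 0.1635630, 0.1635630
  X=1: 0.0000000, 0.4643856, 0.1635630, 0.5287712
  (cells with P = 0 contribute 0)
Sum of the 8 terms: H(X,Y) = 2.234197 bits

Marginal of Y (column sums):
  P(Y=0) = 7/30 + 0 = 7/30
  P(Y=1) = 1/15 + 1/5 = 4/15
  P(Y=2) = 1/30 + 1/30 = 1/15
  P(Y=3) = 1/30 + 2/5 = 13/30
H(Y) = -[(7/30)·log₂(7/30) + (4/15)·log₂(4/15) + (1/15)·log₂(1/15) + (13/30)·log₂(13/30)]
  = 0.4898917 + 0.5085042 + 0.2604594 + 0.5227954 = 1.781651 bits

H(X|Y) = H(X,Y) - H(Y) = 2.234197 - 1.781651 = 0.4525 bits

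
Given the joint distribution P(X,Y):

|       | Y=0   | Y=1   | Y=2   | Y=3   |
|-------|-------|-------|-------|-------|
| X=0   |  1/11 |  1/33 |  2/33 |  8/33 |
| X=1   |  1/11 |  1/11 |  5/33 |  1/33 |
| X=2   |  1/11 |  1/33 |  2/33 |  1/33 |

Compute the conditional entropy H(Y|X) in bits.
1.7377 bits

H(Y|X) = H(X,Y) - H(X)

H(X,Y) = -Σ_{x,y} P(x,y) log₂ P(x,y). Per-cell terms -P(x,y)·log₂P(x,y):
  X=0: 0.314494, 0.152860, 0.245115, 0.495611
  X=1: 0.314494, 0.314494, 0.412495, 0.152860
  X=2: 0.314494, 0.152860, 0.245115, 0.152860
Sum of the 12 terms: H(X,Y) = 3.26775 bits

Marginal of X (row sums):
  P(X=0) = 1/11 + 1/33 + 2/33 + 8/33 = 14/33
  P(X=1) = 1/11 + 1/11 + 5/33 + 1/33 = 4/11
  P(X=2) = 1/11 + 1/33 + 2/33 + 1/33 = 7/33
H(X) = -[(14/33)·log₂(14/33) + (4/11)·log₂(4/11) + (7/33)·log₂(7/33)]
  = 0.524805 + 0.530702 + 0.474523 = 1.53003 bits

H(Y|X) = H(X,Y) - H(X) = 3.26775 - 1.53003 = 1.7377 bits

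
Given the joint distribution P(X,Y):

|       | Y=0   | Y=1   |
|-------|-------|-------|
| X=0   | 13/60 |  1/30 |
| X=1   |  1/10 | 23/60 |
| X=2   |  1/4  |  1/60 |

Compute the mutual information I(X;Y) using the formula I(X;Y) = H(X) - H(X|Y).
0.4001 bits

I(X;Y) = H(X) - H(X|Y)

Marginal of X (row sums):
  P(X=0) = 13/60 + 1/30 = 1/4
  P(X=1) = 1/10 + 23/60 = 29/60
  P(X=2) = 1/4 + 1/60 = 4/15
H(X) = -[(1/4)·log₂(1/4) + (29/60)·log₂(29/60) + (4/15)·log₂(4/15)]
  = 0.5000 + 0.5070 + 0.5085 = 1.5155 bits

Marginal of Y (column sums):
  P(Y=0) = 13/60 + 1/10 + 1/4 = 17/30
  P(Y=1) = 1/30 + 23/60 + 1/60 = 13/30
H(X|Y) = Σ_y P(y)·H(X|Y=y):
  Y=0: P(Y=0) = 17/30, P(X|Y=0) = (13/34, 3/17, 15/34) → H(X|Y=0) = 1.4928
  Y=1: P(Y=1) = 13/30, P(X|Y=1) = (1/13, 23/26, 1/26) → H(X|Y=1) = 0.6219
H(X|Y) = (17/30)·1.4928 + (13/30)·0.6219 = 1.1154 bits

I(X;Y) = H(X) - H(X|Y) = 1.5155 - 1.1154 = 0.4001 bits

Cross-check via I(X;Y) = H(X) + H(Y) - H(X,Y): computing H(Y) from the column sums and H(X,Y) from the 6 cells in the same way gives H(Y) = 0.9871 bits and H(X,Y) = 2.1025 bits, so
I(X;Y) = 1.5155 + 0.9871 - 2.1025 = 0.4001 bits ✓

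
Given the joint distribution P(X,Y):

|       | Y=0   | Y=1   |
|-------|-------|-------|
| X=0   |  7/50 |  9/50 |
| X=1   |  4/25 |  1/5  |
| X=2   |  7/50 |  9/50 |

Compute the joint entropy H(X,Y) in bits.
2.5722 bits

H(X,Y) = -Σ_{x,y} P(x,y) log₂ P(x,y). Per-cell terms -P(x,y)·log₂P(x,y):
  X=0: 0.3971, 0.4453
  X=1: 0.4230, 0.4644
  X=2: 0.3971, 0.4453
Sum of the 6 terms: H(X,Y) = 2.5722 bits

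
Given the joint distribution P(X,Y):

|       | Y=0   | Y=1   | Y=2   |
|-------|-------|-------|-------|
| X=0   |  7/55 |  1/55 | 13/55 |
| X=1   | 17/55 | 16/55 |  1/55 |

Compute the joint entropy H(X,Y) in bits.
2.1224 bits

H(X,Y) = -Σ_{x,y} P(x,y) log₂ P(x,y). Per-cell terms -P(x,y)·log₂P(x,y):
  X=0: 0.3785, 0.1051, 0.4919
  X=1: 0.5236, 0.5182, 0.1051
Sum of the 6 terms: H(X,Y) = 2.1224 bits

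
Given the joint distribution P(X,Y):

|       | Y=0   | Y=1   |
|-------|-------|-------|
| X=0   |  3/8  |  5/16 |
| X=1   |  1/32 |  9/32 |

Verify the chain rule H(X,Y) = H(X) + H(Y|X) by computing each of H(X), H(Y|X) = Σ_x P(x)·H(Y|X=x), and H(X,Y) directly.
H(X) = 0.8960 bits, H(Y|X) = 0.8300 bits, H(X,Y) = 1.7260 bits

Marginal of X (row sums):
  P(X=0) = 3/8 + 5/16 = 11/16
  P(X=1) = 1/32 + 9/32 = 5/16
H(X) = -[(11/16)·log₂(11/16) + (5/16)·log₂(5/16)]
  = 0.37164 + 0.52440 = 0.8960 bits

H(Y|X) = Σ_x P(x)·H(Y|X=x):
  X=0: P(X=0) = 11/16, P(Y|X=0) = (6/11, 5/11) → H(Y|X=0) = 0.99403
  X=1: P(X=1) = 5/16, P(Y|X=1) = (1/10, 9/10) → H(Y|X=1) = 0.46900
H(Y|X) = (11/16)·0.99403 + (5/16)·0.46900 = 0.8300 bits

H(X,Y) = -Σ_{x,y} P(x,y) log₂ P(x,y). Per-cell terms -P(x,y)·log₂P(x,y):
  X=0: 0.53064, 0.52440
  X=1: 0.15625, 0.51471
Sum of the 4 terms: H(X,Y) = 1.7260 bits

Chain rule check:
  H(X) + H(Y|X) = 0.8960 + 0.8300 = 1.7260 bits
  H(X,Y) = 1.7260 bits
✓ Chain rule verified.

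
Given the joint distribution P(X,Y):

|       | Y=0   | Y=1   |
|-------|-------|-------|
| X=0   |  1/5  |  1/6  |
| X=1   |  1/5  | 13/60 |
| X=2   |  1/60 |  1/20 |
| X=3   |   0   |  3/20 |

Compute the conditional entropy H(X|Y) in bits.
1.5829 bits

H(X|Y) = H(X,Y) - H(Y)

H(X,Y) = -Σ_{x,y} P(x,y) log₂ P(x,y). Per-cell terms -P(x,y)·log₂P(x,y):
  X=0: 0.46439, 0.43083
  X=1: 0.46439, 0.47806
  X=2: 0.09845, 0.21610
  X=3: 0.00000, 0.41054
  (cells with P = 0 contribute 0)
Sum of the 8 terms: H(X,Y) = 2.5628 bits

Marginal of Y (column sums):
  P(Y=0) = 1/5 + 1/5 + 1/60 + 0 = 5/12
  P(Y=1) = 1/6 + 13/60 + 1/20 + 3/20 = 7/12
H(Y) = -[(5/12)·log₂(5/12) + (7/12)·log₂(7/12)]
  = 0.52626 + 0.45360 = 0.9799 bits

H(X|Y) = H(X,Y) - H(Y) = 2.5628 - 0.9799 = 1.5829 bits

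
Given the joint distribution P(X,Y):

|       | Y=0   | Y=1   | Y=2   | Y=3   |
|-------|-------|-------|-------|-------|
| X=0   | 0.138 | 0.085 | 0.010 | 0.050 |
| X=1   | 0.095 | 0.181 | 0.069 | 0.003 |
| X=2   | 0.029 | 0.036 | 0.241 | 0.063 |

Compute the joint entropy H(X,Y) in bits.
3.1062 bits

H(X,Y) = -Σ_{x,y} P(x,y) log₂ P(x,y). Per-cell terms -P(x,y)·log₂P(x,y):
  X=0: 0.39430, 0.30229, 0.06644, 0.21610
  X=1: 0.32261, 0.44633, 0.26615, 0.02514
  X=2: 0.14813, 0.17265, 0.49475, 0.25128
Sum of the 12 terms: H(X,Y) = 3.1062 bits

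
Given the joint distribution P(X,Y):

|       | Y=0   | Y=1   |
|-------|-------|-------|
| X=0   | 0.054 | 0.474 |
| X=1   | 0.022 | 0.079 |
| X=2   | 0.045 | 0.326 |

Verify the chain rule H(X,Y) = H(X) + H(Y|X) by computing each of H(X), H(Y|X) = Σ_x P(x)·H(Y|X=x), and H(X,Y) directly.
H(X) = 1.3513 bits, H(Y|X) = 0.5256 bits, H(X,Y) = 1.8768 bits

Marginal of X (row sums):
  P(X=0) = 0.054 + 0.474 = 0.528
  P(X=1) = 0.022 + 0.079 = 0.101
  P(X=2) = 0.045 + 0.326 = 0.371
H(X) = -[0.528·log₂(0.528) + 0.101·log₂(0.101) + 0.371·log₂(0.371)]
  = 0.4865 + 0.3341 + 0.5307 = 1.3513 bits

H(Y|X) = Σ_x P(x)·H(Y|X=x):
  X=0: P(X=0) = 0.528, P(Y|X=0) = (9/88, 79/88) → H(Y|X=0) = 0.4762
  X=1: P(X=1) = 0.101, P(Y|X=1) = (22/101, 79/101) → H(Y|X=1) = 0.7562
  X=2: P(X=2) = 0.371, P(Y|X=2) = (45/371, 326/371) → H(Y|X=2) = 0.5331
H(Y|X) = 0.528·0.4762 + 0.101·0.7562 + 0.371·0.5331 = 0.5256 bits

H(X,Y) = -Σ_{x,y} P(x,y) log₂ P(x,y). Per-cell terms -P(x,y)·log₂P(x,y):
  X=0: 0.2274, 0.5105
  X=1: 0.1211, 0.2893
  X=2: 0.2013, 0.5272
Sum of the 6 terms: H(X,Y) = 1.8768 bits

Chain rule check:
  H(X) + H(Y|X) = 1.3513 + 0.5256 = 1.8769 bits
  H(X,Y) = 1.8768 bits
✓ Chain rule verified (Δ = 0.0001 is 4-dp rounding noise: each of the three values was rounded independently).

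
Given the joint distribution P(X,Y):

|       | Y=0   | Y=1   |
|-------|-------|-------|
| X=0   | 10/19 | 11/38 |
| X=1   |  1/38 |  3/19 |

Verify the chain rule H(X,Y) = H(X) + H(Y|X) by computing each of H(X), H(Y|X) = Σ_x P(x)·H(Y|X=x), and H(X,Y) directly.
H(X) = 0.6892 bits, H(Y|X) = 0.8745 bits, H(X,Y) = 1.5637 bits

Marginal of X (row sums):
  P(X=0) = 10/19 + 11/38 = 31/38
  P(X=1) = 1/38 + 3/19 = 7/38
H(X) = -[(31/38)·log₂(31/38) + (7/38)·log₂(7/38)]
  = 0.2396 + 0.4496 = 0.6892 bits

H(Y|X) = Σ_x P(x)·H(Y|X=x):
  X=0: P(X=0) = 31/38, P(Y|X=0) = (20/31, 11/31) → H(Y|X=0) = 0.9383
  X=1: P(X=1) = 7/38, P(Y|X=1) = (1/7, 6/7) → H(Y|X=1) = 0.5917
H(Y|X) = (31/38)·0.9383 + (7/38)·0.5917 = 0.8745 bits

H(X,Y) = -Σ_{x,y} P(x,y) log₂ P(x,y). Per-cell terms -P(x,y)·log₂P(x,y):
  X=0: 0.4874, 0.5177
  X=1: 0.1381, 0.4205
Sum of the 4 terms: H(X,Y) = 1.5637 bits

Chain rule check:
  H(X) + H(Y|X) = 0.6892 + 0.8745 = 1.5637 bits
  H(X,Y) = 1.5637 bits
✓ Chain rule verified.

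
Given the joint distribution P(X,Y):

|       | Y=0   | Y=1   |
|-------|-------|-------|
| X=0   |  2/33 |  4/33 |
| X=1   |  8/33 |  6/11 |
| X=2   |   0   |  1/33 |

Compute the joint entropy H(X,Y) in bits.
1.7396 bits

H(X,Y) = -Σ_{x,y} P(x,y) log₂ P(x,y). Per-cell terms -P(x,y)·log₂P(x,y):
  X=0: 0.2451, 0.3690
  X=1: 0.4956, 0.4770
  X=2: 0.0000, 0.1529
  (cells with P = 0 contribute 0)
Sum of the 6 terms: H(X,Y) = 1.7396 bits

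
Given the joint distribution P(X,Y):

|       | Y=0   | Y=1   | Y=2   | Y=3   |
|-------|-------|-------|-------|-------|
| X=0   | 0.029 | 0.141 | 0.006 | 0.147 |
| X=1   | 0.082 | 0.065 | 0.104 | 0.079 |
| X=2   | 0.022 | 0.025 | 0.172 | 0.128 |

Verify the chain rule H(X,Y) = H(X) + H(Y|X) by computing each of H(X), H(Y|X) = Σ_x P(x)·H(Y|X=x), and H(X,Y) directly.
H(X) = 1.5843 bits, H(Y|X) = 1.6649 bits, H(X,Y) = 3.2492 bits

Marginal of X (row sums):
  P(X=0) = 0.029 + 0.141 + 0.006 + 0.147 = 0.323
  P(X=1) = 0.082 + 0.065 + 0.104 + 0.079 = 0.330
  P(X=2) = 0.022 + 0.025 + 0.172 + 0.128 = 0.347
H(X) = -[0.323·log₂(0.323) + 0.330·log₂(0.330) + 0.347·log₂(0.347)]
  = 0.52662 + 0.52782 + 0.52987 = 1.5843 bits

H(Y|X) = Σ_x P(x)·H(Y|X=x):
  X=0: P(X=0) = 0.323, P(Y|X=0) = (29/323, 141/323, 6/323, 147/323) → H(Y|X=0) = 1.45793
  X=1: P(X=1) = 0.330, P(Y|X=1) = (41/165, 13/66, 52/165, 79/330) → H(Y|X=1) = 1.97960
  X=2: P(X=2) = 0.347, P(Y|X=2) = (22/347, 25/347, 172/347, 128/347) → H(Y|X=2) = 1.55833
H(Y|X) = 0.323·1.45793 + 0.330·1.97960 + 0.347·1.55833 = 1.6649 bits

H(X,Y) = -Σ_{x,y} P(x,y) log₂ P(x,y). Per-cell terms -P(x,y)·log₂P(x,y):
  X=0: 0.14813, 0.39850, 0.04428, 0.40662
  X=1: 0.29588, 0.25632, 0.33960, 0.28930
  X=2: 0.12114, 0.13305, 0.43680, 0.37962
Sum of the 12 terms: H(X,Y) = 3.2492 bits

Chain rule check:
  H(X) + H(Y|X) = 1.5843 + 1.6649 = 3.2492 bits
  H(X,Y) = 3.2492 bits
✓ Chain rule verified.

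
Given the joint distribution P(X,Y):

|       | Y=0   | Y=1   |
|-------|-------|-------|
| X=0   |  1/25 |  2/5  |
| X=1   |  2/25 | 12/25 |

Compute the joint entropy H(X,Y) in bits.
1.5143 bits

H(X,Y) = -Σ_{x,y} P(x,y) log₂ P(x,y). Per-cell terms -P(x,y)·log₂P(x,y):
  X=0: 0.18575, 0.52877
  X=1: 0.29151, 0.50827
Sum of the 4 terms: H(X,Y) = 1.5143 bits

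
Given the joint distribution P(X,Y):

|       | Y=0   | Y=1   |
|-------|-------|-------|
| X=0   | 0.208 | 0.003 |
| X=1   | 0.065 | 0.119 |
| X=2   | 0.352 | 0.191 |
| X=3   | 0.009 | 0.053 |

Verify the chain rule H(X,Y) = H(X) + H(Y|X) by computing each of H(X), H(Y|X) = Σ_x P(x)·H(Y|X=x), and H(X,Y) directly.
H(X) = 1.6501 bits, H(Y|X) = 0.7402 bits, H(X,Y) = 2.3903 bits

Marginal of X (row sums):
  P(X=0) = 0.208 + 0.003 = 0.211
  P(X=1) = 0.065 + 0.119 = 0.184
  P(X=2) = 0.352 + 0.191 = 0.543
  P(X=3) = 0.009 + 0.053 = 0.062
H(X) = -[0.211·log₂(0.211) + 0.184·log₂(0.184) + 0.543·log₂(0.543) + 0.062·log₂(0.062)]
  = 0.47363 + 0.44937 + 0.47837 + 0.24872 = 1.6501 bits

H(Y|X) = Σ_x P(x)·H(Y|X=x):
  X=0: P(X=0) = 0.211, P(Y|X=0) = (208/211, 3/211) → H(Y|X=0) = 0.10761
  X=1: P(X=1) = 0.184, P(Y|X=1) = (65/184, 119/184) → H(Y|X=1) = 0.93695
  X=2: P(X=2) = 0.543, P(Y|X=2) = (352/543, 191/543) → H(Y|X=2) = 0.93562
  X=3: P(X=3) = 0.062, P(Y|X=3) = (9/62, 53/62) → H(Y|X=3) = 0.59760
H(Y|X) = 0.211·0.10761 + 0.184·0.93695 + 0.543·0.93562 + 0.062·0.59760 = 0.7402 bits

H(X,Y) = -Σ_{x,y} P(x,y) log₂ P(x,y). Per-cell terms -P(x,y)·log₂P(x,y):
  X=0: 0.47119, 0.02514
  X=1: 0.25632, 0.36545
  X=2: 0.53024, 0.45618
  X=3: 0.06116, 0.22461
Sum of the 8 terms: H(X,Y) = 2.3903 bits

Chain rule check:
  H(X) + H(Y|X) = 1.6501 + 0.7402 = 2.3903 bits
  H(X,Y) = 2.3903 bits
✓ Chain rule verified.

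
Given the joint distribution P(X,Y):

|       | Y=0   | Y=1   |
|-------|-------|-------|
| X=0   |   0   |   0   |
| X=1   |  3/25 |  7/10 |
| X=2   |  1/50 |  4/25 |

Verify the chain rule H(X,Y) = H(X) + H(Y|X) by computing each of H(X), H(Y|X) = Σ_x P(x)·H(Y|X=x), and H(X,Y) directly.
H(X) = 0.6801 bits, H(Y|X) = 0.5831 bits, H(X,Y) = 1.2632 bits

Marginal of X (row sums):
  P(X=0) = 0 + 0 = 0
  P(X=1) = 3/25 + 7/10 = 41/50
  P(X=2) = 1/50 + 4/25 = 9/50
H(X) = -[(41/50)·log₂(41/50) + (9/50)·log₂(9/50)]   (outcomes with P = 0 contribute 0)
  = 0.2348 + 0.4453 = 0.6801 bits

H(Y|X) = Σ_x P(x)·H(Y|X=x):
  X=0: P(X=0) = 0 → contributes 0
  X=1: P(X=1) = 41/50, P(Y|X=1) = (6/41, 35/41) → H(Y|X=1) = 0.6006
  X=2: P(X=2) = 9/50, P(Y|X=2) = (1/9, 8/9) → H(Y|X=2) = 0.5033
H(Y|X) = (41/50)·0.6006 + (9/50)·0.5033 = 0.5831 bits

H(X,Y) = -Σ_{x,y} P(x,y) log₂ P(x,y). Per-cell terms -P(x,y)·log₂P(x,y):
  X=0: 0.0000, 0.0000
  X=1: 0.3671, 0.3602
  X=2: 0.1129, 0.4230
  (cells with P = 0 contribute 0)
Sum of the 6 terms: H(X,Y) = 1.2632 bits

Chain rule check:
  H(X) + H(Y|X) = 0.6801 + 0.5831 = 1.2632 bits
  H(X,Y) = 1.2632 bits
✓ Chain rule verified.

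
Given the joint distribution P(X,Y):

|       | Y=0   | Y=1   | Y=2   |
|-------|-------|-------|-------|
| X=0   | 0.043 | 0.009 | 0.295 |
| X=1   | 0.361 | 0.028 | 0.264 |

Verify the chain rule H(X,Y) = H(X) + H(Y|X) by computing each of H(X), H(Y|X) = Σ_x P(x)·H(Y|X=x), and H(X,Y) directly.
H(X) = 0.9314 bits, H(Y|X) = 1.0269 bits, H(X,Y) = 1.9582 bits

Marginal of X (row sums):
  P(X=0) = 0.043 + 0.009 + 0.295 = 0.347
  P(X=1) = 0.361 + 0.028 + 0.264 = 0.653
H(X) = -[0.347·log₂(0.347) + 0.653·log₂(0.653)]
  = 0.5299 + 0.4015 = 0.9314 bits

H(Y|X) = Σ_x P(x)·H(Y|X=x):
  X=0: P(X=0) = 0.347, P(Y|X=0) = (43/347, 9/347, 295/347) → H(Y|X=0) = 0.7091
  X=1: P(X=1) = 0.653, P(Y|X=1) = (361/653, 28/653, 264/653) → H(Y|X=1) = 1.1958
H(Y|X) = 0.347·0.7091 + 0.653·1.1958 = 1.0269 bits

H(X,Y) = -Σ_{x,y} P(x,y) log₂ P(x,y). Per-cell terms -P(x,y)·log₂P(x,y):
  X=0: 0.1952, 0.0612, 0.5196
  X=1: 0.5306, 0.1444, 0.5072
Sum of the 6 terms: H(X,Y) = 1.9582 bits

Chain rule check:
  H(X) + H(Y|X) = 0.9314 + 1.0269 = 1.9583 bits
  H(X,Y) = 1.9582 bits
✓ Chain rule verified (Δ = 0.0001 is 4-dp rounding noise: each of the three values was rounded independently).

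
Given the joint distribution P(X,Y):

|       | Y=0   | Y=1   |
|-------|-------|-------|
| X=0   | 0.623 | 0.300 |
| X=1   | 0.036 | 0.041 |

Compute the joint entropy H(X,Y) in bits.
1.3080 bits

H(X,Y) = -Σ_{x,y} P(x,y) log₂ P(x,y). Per-cell terms -P(x,y)·log₂P(x,y):
  X=0: 0.4253, 0.5211
  X=1: 0.1727, 0.1889
Sum of the 4 terms: H(X,Y) = 1.3080 bits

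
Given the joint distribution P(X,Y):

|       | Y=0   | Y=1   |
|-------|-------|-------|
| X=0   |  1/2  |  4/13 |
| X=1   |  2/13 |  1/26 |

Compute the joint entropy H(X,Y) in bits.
1.6195 bits

H(X,Y) = -Σ_{x,y} P(x,y) log₂ P(x,y). Per-cell terms -P(x,y)·log₂P(x,y):
  X=0: 0.5000, 0.5232
  X=1: 0.4155, 0.1808
Sum of the 4 terms: H(X,Y) = 1.6195 bits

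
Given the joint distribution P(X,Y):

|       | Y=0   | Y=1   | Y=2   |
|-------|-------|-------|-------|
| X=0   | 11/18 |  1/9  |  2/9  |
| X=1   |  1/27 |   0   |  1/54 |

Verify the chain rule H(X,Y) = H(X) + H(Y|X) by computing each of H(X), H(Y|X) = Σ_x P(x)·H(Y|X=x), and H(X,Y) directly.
H(X) = 0.3095 bits, H(Y|X) = 1.2417 bits, H(X,Y) = 1.5513 bits

Marginal of X (row sums):
  P(X=0) = 11/18 + 1/9 + 2/9 = 17/18
  P(X=1) = 1/27 + 0 + 1/54 = 1/18
H(X) = -[(17/18)·log₂(17/18) + (1/18)·log₂(1/18)]
  = 0.07788 + 0.23166 = 0.3095 bits

H(Y|X) = Σ_x P(x)·H(Y|X=x):
  X=0: P(X=0) = 17/18, P(Y|X=0) = (11/17, 2/17, 4/17) → H(Y|X=0) = 1.26077
  X=1: P(X=1) = 1/18, P(Y|X=1) = (2/3, 0, 1/3) → H(Y|X=1) = 0.91830
H(Y|X) = (17/18)·1.26077 + (1/18)·0.91830 = 1.2417 bits

H(X,Y) = -Σ_{x,y} P(x,y) log₂ P(x,y). Per-cell terms -P(x,y)·log₂P(x,y):
  X=0: 0.43419, 0.35221, 0.48221
  X=1: 0.17611, 0.00000, 0.10657
  (cells with P = 0 contribute 0)
Sum of the 6 terms: H(X,Y) = 1.5513 bits

Chain rule check:
  H(X) + H(Y|X) = 0.3095 + 1.2417 = 1.5512 bits
  H(X,Y) = 1.5513 bits
✓ Chain rule verified (Δ = 0.0001 is 4-dp rounding noise: each of the three values was rounded independently).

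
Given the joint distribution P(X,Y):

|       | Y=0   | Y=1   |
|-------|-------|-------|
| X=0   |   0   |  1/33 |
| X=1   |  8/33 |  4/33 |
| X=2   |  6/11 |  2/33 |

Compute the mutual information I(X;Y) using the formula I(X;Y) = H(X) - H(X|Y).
0.1274 bits

I(X;Y) = H(X) - H(X|Y)

Marginal of X (row sums):
  P(X=0) = 0 + 1/33 = 1/33
  P(X=1) = 8/33 + 4/33 = 4/11
  P(X=2) = 6/11 + 2/33 = 20/33
H(X) = -[(1/33)·log₂(1/33) + (4/11)·log₂(4/11) + (20/33)·log₂(20/33)]
  = 0.1528604 + 0.5307024 + 0.4378582 = 1.121421 bits

Marginal of Y (column sums):
  P(Y=0) = 0 + 8/33 + 6/11 = 26/33
  P(Y=1) = 1/33 + 4/33 + 2/33 = 7/33
H(X|Y) = Σ_y P(y)·H(X|Y=y):
  Y=0: P(Y=0) = 26/33, P(X|Y=0) = (0, 4/13, 9/13) → H(X|Y=0) = 0.8904916
  Y=1: P(Y=1) = 7/33, P(X|Y=1) = (1/7, 4/7, 2/7) → H(X|Y=1) = 1.3787835
H(X|Y) = (26/33)·0.8904916 + (7/33)·1.3787835 = 0.994069 bits

I(X;Y) = H(X) - H(X|Y) = 1.121421 - 0.994069 = 0.1274 bits

Cross-check via I(X;Y) = H(X) + H(Y) - H(X,Y): computing H(Y) from the column sums and H(X,Y) from the 6 cells in the same way gives H(Y) = 0.745518 bits and H(X,Y) = 1.739587 bits, so
I(X;Y) = 1.121421 + 0.745518 - 1.739587 = 0.1274 bits ✓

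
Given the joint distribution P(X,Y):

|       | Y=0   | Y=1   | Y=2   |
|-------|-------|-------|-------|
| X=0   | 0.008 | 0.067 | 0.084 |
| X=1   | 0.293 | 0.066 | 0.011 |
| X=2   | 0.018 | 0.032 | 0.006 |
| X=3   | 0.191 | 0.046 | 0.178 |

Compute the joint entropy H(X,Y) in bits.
2.8777 bits

H(X,Y) = -Σ_{x,y} P(x,y) log₂ P(x,y). Per-cell terms -P(x,y)·log₂P(x,y):
  X=0: 0.0557, 0.2613, 0.3002
  X=1: 0.5189, 0.2588, 0.0716
  X=2: 0.1043, 0.1589, 0.0443
  X=3: 0.4562, 0.2043, 0.4432
Sum of the 12 terms: H(X,Y) = 2.8777 bits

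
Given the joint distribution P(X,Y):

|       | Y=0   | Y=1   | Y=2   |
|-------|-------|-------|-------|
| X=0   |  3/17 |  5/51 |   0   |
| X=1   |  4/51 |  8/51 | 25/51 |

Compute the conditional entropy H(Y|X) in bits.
1.1337 bits

H(Y|X) = H(X,Y) - H(X)

H(X,Y) = -Σ_{x,y} P(x,y) log₂ P(x,y). Per-cell terms -P(x,y)·log₂P(x,y):
  X=0: 0.441618, 0.328480, 0.000000
  X=1: 0.288033, 0.419204, 0.504201
  (cells with P = 0 contribute 0)
Sum of the 6 terms: H(X,Y) = 1.98154 bits

Marginal of X (row sums):
  P(X=0) = 3/17 + 5/51 + 0 = 14/51
  P(X=1) = 4/51 + 8/51 + 25/51 = 37/51
H(X) = -[(14/51)·log₂(14/51) + (37/51)·log₂(37/51)]
  = 0.511980 + 0.335882 = 0.84786 bits

H(Y|X) = H(X,Y) - H(X) = 1.98154 - 0.84786 = 1.1337 bits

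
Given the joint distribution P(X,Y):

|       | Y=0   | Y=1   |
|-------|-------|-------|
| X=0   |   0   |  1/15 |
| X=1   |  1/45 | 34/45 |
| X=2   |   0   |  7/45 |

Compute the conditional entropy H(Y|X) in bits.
0.1456 bits

H(Y|X) = H(X,Y) - H(X)

H(X,Y) = -Σ_{x,y} P(x,y) log₂ P(x,y). Per-cell terms -P(x,y)·log₂P(x,y):
  X=0: 0.00000, 0.26046
  X=1: 0.12204, 0.30554
  X=2: 0.00000, 0.41759
  (cells with P = 0 contribute 0)
Sum of the 6 terms: H(X,Y) = 1.10563 bits

Marginal of X (row sums):
  P(X=0) = 0 + 1/15 = 1/15
  P(X=1) = 1/45 + 34/45 = 7/9
  P(X=2) = 0 + 7/45 = 7/45
H(X) = -[(1/15)·log₂(1/15) + (7/9)·log₂(7/9) + (7/45)·log₂(7/45)]
  = 0.26046 + 0.28200 + 0.41759 = 0.96005 bits

H(Y|X) = H(X,Y) - H(X) = 1.10563 - 0.96005 = 0.1456 bits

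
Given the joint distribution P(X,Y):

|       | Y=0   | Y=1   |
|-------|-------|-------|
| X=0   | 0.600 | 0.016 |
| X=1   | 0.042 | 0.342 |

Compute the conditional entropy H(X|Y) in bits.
0.3181 bits

H(X|Y) = H(X,Y) - H(Y)

H(X,Y) = -Σ_{x,y} P(x,y) log₂ P(x,y). Per-cell terms -P(x,y)·log₂P(x,y):
  X=0: 0.44218, 0.09545
  X=1: 0.19209, 0.52939
Sum of the 4 terms: H(X,Y) = 1.2591 bits

Marginal of Y (column sums):
  P(Y=0) = 0.600 + 0.042 = 0.642
  P(Y=1) = 0.016 + 0.342 = 0.358
H(Y) = -[0.642·log₂(0.642) + 0.358·log₂(0.358)]
  = 0.41047 + 0.53054 = 0.9410 bits

H(X|Y) = H(X,Y) - H(Y) = 1.2591 - 0.9410 = 0.3181 bits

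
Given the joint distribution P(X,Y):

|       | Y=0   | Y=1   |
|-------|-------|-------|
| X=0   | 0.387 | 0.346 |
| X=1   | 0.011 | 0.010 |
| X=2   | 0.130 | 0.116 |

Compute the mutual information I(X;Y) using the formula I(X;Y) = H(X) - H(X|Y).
0.0000 bits

I(X;Y) = H(X) - H(X|Y)

Marginal of X (row sums):
  P(X=0) = 0.387 + 0.346 = 0.733
  P(X=1) = 0.011 + 0.010 = 0.021
  P(X=2) = 0.130 + 0.116 = 0.246
H(X) = -[0.733·log₂(0.733) + 0.021·log₂(0.021) + 0.246·log₂(0.246)]
  = 0.328468 + 0.117043 + 0.497724 = 0.943235 bits

Marginal of Y (column sums):
  P(Y=0) = 0.387 + 0.011 + 0.130 = 0.528
  P(Y=1) = 0.346 + 0.010 + 0.116 = 0.472
H(X|Y) = Σ_y P(y)·H(X|Y=y):
  Y=0: P(Y=0) = 0.528, P(X|Y=0) = (129/176, 1/48, 65/264) → H(X|Y=0) = 0.942714
  Y=1: P(Y=1) = 0.472, P(X|Y=1) = (173/236, 5/236, 29/118) → H(X|Y=1) = 0.943816
H(X|Y) = 0.528·0.942714 + 0.472·0.943816 = 0.943234 bits

I(X;Y) = H(X) - H(X|Y) = 0.943235 - 0.943234 = 0.0000 bits

Cross-check via I(X;Y) = H(X) + H(Y) - H(X,Y): computing H(Y) from the column sums and H(X,Y) from the 6 cells in the same way gives H(Y) = 0.997737 bits and H(X,Y) = 1.940971 bits, so
I(X;Y) = 0.943235 + 0.997737 - 1.940971 = 0.0000 bits ✓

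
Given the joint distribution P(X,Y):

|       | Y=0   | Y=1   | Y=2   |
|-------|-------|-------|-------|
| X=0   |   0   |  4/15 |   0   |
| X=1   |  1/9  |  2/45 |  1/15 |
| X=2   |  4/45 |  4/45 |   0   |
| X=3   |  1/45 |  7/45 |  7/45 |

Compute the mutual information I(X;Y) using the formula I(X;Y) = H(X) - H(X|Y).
0.4987 bits

I(X;Y) = H(X) - H(X|Y)

Marginal of X (row sums):
  P(X=0) = 0 + 4/15 + 0 = 4/15
  P(X=1) = 1/9 + 2/45 + 1/15 = 2/9
  P(X=2) = 4/45 + 4/45 + 0 = 8/45
  P(X=3) = 1/45 + 7/45 + 7/45 = 1/3
H(X) = -[(4/15)·log₂(4/15) + (2/9)·log₂(2/9) + (8/45)·log₂(8/45) + (1/3)·log₂(1/3)]
  = 0.5085 + 0.4822 + 0.4430 + 0.5283 = 1.9620 bits

Marginal of Y (column sums):
  P(Y=0) = 0 + 1/9 + 4/45 + 1/45 = 2/9
  P(Y=1) = 4/15 + 2/45 + 4/45 + 7/45 = 5/9
  P(Y=2) = 0 + 1/15 + 0 + 7/45 = 2/9
H(X|Y) = Σ_y P(y)·H(X|Y=y):
  Y=0: P(Y=0) = 2/9, P(X|Y=0) = (0, 1/2, 2/5, 1/10) → H(X|Y=0) = 1.3610
  Y=1: P(Y=1) = 5/9, P(X|Y=1) = (12/25, 2/25, 4/25, 7/25) → H(X|Y=1) = 1.7370
  Y=2: P(Y=2) = 2/9, P(X|Y=2) = (0, 3/10, 0, 7/10) → H(X|Y=2) = 0.8813
H(X|Y) = (2/9)·1.3610 + (5/9)·1.7370 + (2/9)·0.8813 = 1.4633 bits

I(X;Y) = H(X) - H(X|Y) = 1.9620 - 1.4633 = 0.4987 bits

Cross-check via I(X;Y) = H(X) + H(Y) - H(X,Y): computing H(Y) from the column sums and H(X,Y) from the 12 cells in the same way gives H(Y) = 1.4355 bits and H(X,Y) = 2.8988 bits, so
I(X;Y) = 1.9620 + 1.4355 - 2.8988 = 0.4987 bits ✓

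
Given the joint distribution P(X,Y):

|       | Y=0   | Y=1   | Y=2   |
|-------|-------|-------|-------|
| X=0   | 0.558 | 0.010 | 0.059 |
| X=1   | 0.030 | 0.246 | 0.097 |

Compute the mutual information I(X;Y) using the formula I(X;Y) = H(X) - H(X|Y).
0.5718 bits

I(X;Y) = H(X) - H(X|Y)

Marginal of X (row sums):
  P(X=0) = 0.558 + 0.010 + 0.059 = 0.627
  P(X=1) = 0.030 + 0.246 + 0.097 = 0.373
H(X) = -[0.627·log₂(0.627) + 0.373·log₂(0.373)]
  = 0.42226 + 0.53069 = 0.95295 bits

Marginal of Y (column sums):
  P(Y=0) = 0.558 + 0.030 = 0.588
  P(Y=1) = 0.010 + 0.246 = 0.256
  P(Y=2) = 0.059 + 0.097 = 0.156
H(X|Y) = Σ_y P(y)·H(X|Y=y):
  Y=0: P(Y=0) = 0.588, P(X|Y=0) = (93/98, 5/98) → H(X|Y=0) = 0.29072
  Y=1: P(Y=1) = 0.256, P(X|Y=1) = (5/128, 123/128) → H(X|Y=1) = 0.23798
  Y=2: P(Y=2) = 0.156, P(X|Y=2) = (59/156, 97/156) → H(X|Y=2) = 0.95676
H(X|Y) = 0.588·0.29072 + 0.256·0.23798 + 0.156·0.95676 = 0.38112 bits

I(X;Y) = H(X) - H(X|Y) = 0.95295 - 0.38112 = 0.5718 bits

Cross-check via I(X;Y) = H(X) + H(Y) - H(X,Y): computing H(Y) from the column sums and H(X,Y) from the 6 cells in the same way gives H(Y) = 1.37185 bits and H(X,Y) = 1.75297 bits, so
I(X;Y) = 0.95295 + 1.37185 - 1.75297 = 0.5718 bits ✓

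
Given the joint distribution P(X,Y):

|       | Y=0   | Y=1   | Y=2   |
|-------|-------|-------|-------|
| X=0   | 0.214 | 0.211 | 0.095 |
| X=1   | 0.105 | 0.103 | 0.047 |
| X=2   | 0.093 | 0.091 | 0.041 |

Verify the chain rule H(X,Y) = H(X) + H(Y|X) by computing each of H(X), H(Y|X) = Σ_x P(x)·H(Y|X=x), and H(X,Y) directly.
H(X) = 1.4775 bits, H(Y|X) = 1.5035 bits, H(X,Y) = 2.9810 bits

Marginal of X (row sums):
  P(X=0) = 0.214 + 0.211 + 0.095 = 0.520
  P(X=1) = 0.105 + 0.103 + 0.047 = 0.255
  P(X=2) = 0.093 + 0.091 + 0.041 = 0.225
H(X) = -[0.520·log₂(0.520) + 0.255·log₂(0.255) + 0.225·log₂(0.225)]
  = 0.4906 + 0.5027 + 0.4842 = 1.4775 bits

H(Y|X) = Σ_x P(x)·H(Y|X=x):
  X=0: P(X=0) = 0.520, P(Y|X=0) = (107/260, 211/520, 19/104) → H(Y|X=0) = 1.5032
  X=1: P(X=1) = 0.255, P(Y|X=1) = (7/17, 103/255, 47/255) → H(Y|X=1) = 1.5051
  X=2: P(X=2) = 0.225, P(Y|X=2) = (31/75, 91/225, 41/225) → H(Y|X=2) = 1.5026
H(Y|X) = 0.520·1.5032 + 0.255·1.5051 + 0.225·1.5026 = 1.5035 bits

H(X,Y) = -Σ_{x,y} P(x,y) log₂ P(x,y). Per-cell terms -P(x,y)·log₂P(x,y):
  X=0: 0.4760, 0.4736, 0.3226
  X=1: 0.3414, 0.3378, 0.2073
  X=2: 0.3187, 0.3147, 0.1889
Sum of the 9 terms: H(X,Y) = 2.9810 bits

Chain rule check:
  H(X) + H(Y|X) = 1.4775 + 1.5035 = 2.9810 bits
  H(X,Y) = 2.9810 bits
✓ Chain rule verified.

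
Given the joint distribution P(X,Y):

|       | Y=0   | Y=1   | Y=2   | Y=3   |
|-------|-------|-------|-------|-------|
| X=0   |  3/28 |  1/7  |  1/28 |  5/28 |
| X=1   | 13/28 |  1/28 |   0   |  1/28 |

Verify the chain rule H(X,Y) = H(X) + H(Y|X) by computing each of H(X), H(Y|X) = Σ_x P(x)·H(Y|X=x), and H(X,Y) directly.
H(X) = 0.9963 bits, H(Y|X) = 1.2228 bits, H(X,Y) = 2.2191 bits

Marginal of X (row sums):
  P(X=0) = 3/28 + 1/7 + 1/28 + 5/28 = 13/28
  P(X=1) = 13/28 + 1/28 + 0 + 1/28 = 15/28
H(X) = -[(13/28)·log₂(13/28) + (15/28)·log₂(15/28)]
  = 0.51392 + 0.48239 = 0.9963 bits

H(Y|X) = Σ_x P(x)·H(Y|X=x):
  X=0: P(X=0) = 13/28, P(Y|X=0) = (3/13, 4/13, 1/13, 5/13) → H(Y|X=0) = 1.82625
  X=1: P(X=1) = 15/28, P(Y|X=1) = (13/15, 1/15, 0, 1/15) → H(Y|X=1) = 0.69984
H(Y|X) = (13/28)·1.82625 + (15/28)·0.69984 = 1.2228 bits

H(X,Y) = -Σ_{x,y} P(x,y) log₂ P(x,y). Per-cell terms -P(x,y)·log₂P(x,y):
  X=0: 0.34526, 0.40105, 0.17169, 0.44383
  X=1: 0.51392, 0.17169, 0.00000, 0.17169
  (cells with P = 0 contribute 0)
Sum of the 8 terms: H(X,Y) = 2.2191 bits

Chain rule check:
  H(X) + H(Y|X) = 0.9963 + 1.2228 = 2.2191 bits
  H(X,Y) = 2.2191 bits
✓ Chain rule verified.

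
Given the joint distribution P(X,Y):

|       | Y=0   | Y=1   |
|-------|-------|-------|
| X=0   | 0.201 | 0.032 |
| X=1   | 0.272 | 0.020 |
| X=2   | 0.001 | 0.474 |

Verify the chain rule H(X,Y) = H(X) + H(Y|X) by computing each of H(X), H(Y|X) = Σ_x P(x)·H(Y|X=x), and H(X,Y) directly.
H(X) = 1.5184 bits, H(Y|X) = 0.2500 bits, H(X,Y) = 1.7684 bits

Marginal of X (row sums):
  P(X=0) = 0.201 + 0.032 = 0.233
  P(X=1) = 0.272 + 0.020 = 0.292
  P(X=2) = 0.001 + 0.474 = 0.475
H(X) = -[0.233·log₂(0.233) + 0.292·log₂(0.292) + 0.475·log₂(0.475)]
  = 0.48967 + 0.51858 + 0.51015 = 1.5184 bits

H(Y|X) = Σ_x P(x)·H(Y|X=x):
  X=0: P(X=0) = 0.233, P(Y|X=0) = (201/233, 32/233) → H(Y|X=0) = 0.57723
  X=1: P(X=1) = 0.292, P(Y|X=1) = (68/73, 5/73) → H(Y|X=1) = 0.36028
  X=2: P(X=2) = 0.475, P(Y|X=2) = (1/475, 474/475) → H(Y|X=2) = 0.02175
H(Y|X) = 0.233·0.57723 + 0.292·0.36028 + 0.475·0.02175 = 0.2500 bits

H(X,Y) = -Σ_{x,y} P(x,y) log₂ P(x,y). Per-cell terms -P(x,y)·log₂P(x,y):
  X=0: 0.46526, 0.15891
  X=1: 0.51090, 0.11288
  X=2: 0.00997, 0.51052
Sum of the 6 terms: H(X,Y) = 1.7684 bits

Chain rule check:
  H(X) + H(Y|X) = 1.5184 + 0.2500 = 1.7684 bits
  H(X,Y) = 1.7684 bits
✓ Chain rule verified.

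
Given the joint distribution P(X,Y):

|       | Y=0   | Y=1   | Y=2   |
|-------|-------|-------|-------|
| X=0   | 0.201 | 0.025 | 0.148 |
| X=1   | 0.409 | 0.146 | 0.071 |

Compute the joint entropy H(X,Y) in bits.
2.2100 bits

H(X,Y) = -Σ_{x,y} P(x,y) log₂ P(x,y). Per-cell terms -P(x,y)·log₂P(x,y):
  X=0: 0.46526, 0.13305, 0.40794
  X=1: 0.52754, 0.40529, 0.27094
Sum of the 6 terms: H(X,Y) = 2.2100 bits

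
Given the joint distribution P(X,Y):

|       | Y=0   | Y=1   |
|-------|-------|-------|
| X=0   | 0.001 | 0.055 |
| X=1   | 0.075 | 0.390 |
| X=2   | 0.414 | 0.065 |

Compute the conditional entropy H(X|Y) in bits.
0.8335 bits

H(X|Y) = H(X,Y) - H(Y)

H(X,Y) = -Σ_{x,y} P(x,y) log₂ P(x,y). Per-cell terms -P(x,y)·log₂P(x,y):
  X=0: 0.0100, 0.2301
  X=1: 0.2803, 0.5298
  X=2: 0.5267, 0.2563
Sum of the 6 terms: H(X,Y) = 1.8332 bits

Marginal of Y (column sums):
  P(Y=0) = 0.001 + 0.075 + 0.414 = 0.490
  P(Y=1) = 0.055 + 0.390 + 0.065 = 0.510
H(Y) = -[0.490·log₂(0.490) + 0.510·log₂(0.510)]
  = 0.5043 + 0.4954 = 0.9997 bits

H(X|Y) = H(X,Y) - H(Y) = 1.8332 - 0.9997 = 0.8335 bits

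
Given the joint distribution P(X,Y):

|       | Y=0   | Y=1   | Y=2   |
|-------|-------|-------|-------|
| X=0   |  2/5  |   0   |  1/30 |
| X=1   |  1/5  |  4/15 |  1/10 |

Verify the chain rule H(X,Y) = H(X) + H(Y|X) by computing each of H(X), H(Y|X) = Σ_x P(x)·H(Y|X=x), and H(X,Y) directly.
H(X) = 0.9871 bits, H(Y|X) = 1.0103 bits, H(X,Y) = 1.9974 bits

Marginal of X (row sums):
  P(X=0) = 2/5 + 0 + 1/30 = 13/30
  P(X=1) = 1/5 + 4/15 + 1/10 = 17/30
H(X) = -[(13/30)·log₂(13/30) + (17/30)·log₂(17/30)]
  = 0.52280 + 0.46434 = 0.9871 bits

H(Y|X) = Σ_x P(x)·H(Y|X=x):
  X=0: P(X=0) = 13/30, P(Y|X=0) = (12/13, 0, 1/13) → H(Y|X=0) = 0.39124
  X=1: P(X=1) = 17/30, P(Y|X=1) = (6/17, 8/17, 3/17) → H(Y|X=1) = 1.48366
H(Y|X) = (13/30)·0.39124 + (17/30)·1.48366 = 1.0103 bits

H(X,Y) = -Σ_{x,y} P(x,y) log₂ P(x,y). Per-cell terms -P(x,y)·log₂P(x,y):
  X=0: 0.52877, 0.00000, 0.16356
  X=1: 0.46439, 0.50850, 0.33219
  (cells with P = 0 contribute 0)
Sum of the 6 terms: H(X,Y) = 1.9974 bits

Chain rule check:
  H(X) + H(Y|X) = 0.9871 + 1.0103 = 1.9974 bits
  H(X,Y) = 1.9974 bits
✓ Chain rule verified.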